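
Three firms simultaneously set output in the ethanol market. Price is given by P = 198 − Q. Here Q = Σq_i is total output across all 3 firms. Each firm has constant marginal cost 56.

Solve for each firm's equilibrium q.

A representative firm's profit is π_i = q_i(198 − Q) − 56q_i, with Q = q_i + Σ_{j≠i} q_j.
First-order condition: 142 − 2q_i − Σ_{j≠i} q_j = 0.
In a symmetric equilibrium every firm chooses the same q, so Σ_{j≠i} q_j = 2q. The condition becomes 142 − 4q = 0, giving q = 142/4 = 35.5.

35.5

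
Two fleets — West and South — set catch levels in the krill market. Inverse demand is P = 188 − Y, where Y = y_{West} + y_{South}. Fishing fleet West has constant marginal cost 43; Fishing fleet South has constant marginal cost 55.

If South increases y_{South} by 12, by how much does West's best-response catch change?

Fishing fleet West's profit: π = y_{West}(188 − (y_{West} + y_{South})) − 43y_{West}.
∂π/∂y_{West} = 145 − 2y_{West} − y_{South} = 0, so y_{West} = 72.5 − 0.5y_{South}.
The reaction-function slope is −0.5, so a 12-unit rise in y_{South} moves y_{West} by −0.5 × 12 = −6. West's best response falls — the actions are strategic substitutes.

-6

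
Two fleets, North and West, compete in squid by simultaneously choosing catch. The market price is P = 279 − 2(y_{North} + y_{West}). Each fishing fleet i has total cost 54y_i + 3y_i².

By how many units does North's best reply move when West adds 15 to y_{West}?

Fishing fleet North's profit: π = y_{North}(279 − 2(y_{North} + y_{West})) − 54y_{North} − 3y_{North}².
∂π/∂y_{North} = 225 − 10y_{North} − 2y_{West} = 0, so y_{North} = 22.5 − 0.2y_{West}.
The reaction-function slope is −0.2, so a 15-unit rise in y_{West} moves y_{North} by −0.2 × 15 = −3. North's best response falls — the actions are strategic substitutes.

-3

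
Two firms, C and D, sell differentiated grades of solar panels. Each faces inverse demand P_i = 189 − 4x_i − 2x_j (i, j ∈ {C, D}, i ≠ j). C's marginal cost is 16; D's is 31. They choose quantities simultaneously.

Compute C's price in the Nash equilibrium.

Firm C's profit: π = x_C(189 − 4x_C − 2x_D) − 16x_C.
∂π/∂x_C = 173 − 8x_C − 2x_D = 0 ⇒ x_C = 21.625 − 0.25x_D.
Similarly x_D = 19.75 − 0.25x_C.
Plugging x_D into C's best response: x_C = 21.625 − 0.25(19.75 − 0.25x_C) ⇒ 0.9375x_C = 16.6875, so x_C = 17.8.
Then x_D = 19.75 − 0.25·17.8 = 15.3.
P_C = 189 − 4·17.8 − 2·15.3 = 87.2.

87.2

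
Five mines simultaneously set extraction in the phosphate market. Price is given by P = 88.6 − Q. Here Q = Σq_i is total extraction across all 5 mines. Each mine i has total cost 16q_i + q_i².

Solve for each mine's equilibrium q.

9.075

A representative mine's profit is π_i = q_i(88.6 − Q) − 16q_i − q_i², with Q = q_i + Σ_{j≠i} q_j.
First-order condition: 72.6 − 4q_i − Σ_{j≠i} q_j = 0.
In a symmetric equilibrium every mine chooses the same q, so Σ_{j≠i} q_j = 4q. The condition becomes 72.6 − 8q = 0, giving q = 72.6/8 = 9.075.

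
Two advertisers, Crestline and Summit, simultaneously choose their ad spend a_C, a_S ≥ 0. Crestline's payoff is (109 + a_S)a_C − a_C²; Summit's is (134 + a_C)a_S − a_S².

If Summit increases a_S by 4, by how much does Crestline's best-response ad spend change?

2

Expanding Crestline's payoff: 109a_C + a_Sa_C − a_C².
∂π/∂a_C = 109 + a_S − 2a_C = 0, so a_C = 54.5 + 0.5a_S.
The reaction-function slope is 0.5, so a 4-unit rise in a_S moves a_C by 0.5 × 4 = 2. Crestline's best response rises — the actions are strategic complements.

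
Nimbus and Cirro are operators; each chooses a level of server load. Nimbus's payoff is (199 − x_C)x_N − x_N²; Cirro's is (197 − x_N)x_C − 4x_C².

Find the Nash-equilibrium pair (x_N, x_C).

Expanding Nimbus's payoff: 199x_N − x_Cx_N − x_N².
∂π/∂x_N = 199 − x_C − 2x_N = 0, so x_N = 99.5 − 0.5x_C.
Likewise for Cirro: x_C = 24.625 − 0.125x_N.
Substituting the second reaction function into the first: x_N = 99.5 − 0.5(24.625 − 0.125x_N), which gives 0.9375x_N = 87.1875 ⇒ x_N = 93.
Then x_C = 24.625 − 0.125·93 = 13.

93, 13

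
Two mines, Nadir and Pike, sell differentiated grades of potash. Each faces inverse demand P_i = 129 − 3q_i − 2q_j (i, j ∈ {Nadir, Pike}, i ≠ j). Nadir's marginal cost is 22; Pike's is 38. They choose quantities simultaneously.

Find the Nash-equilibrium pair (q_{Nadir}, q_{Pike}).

14.375, 10.375

Mine Nadir's profit: π = q_{Nadir}(129 − 3q_{Nadir} − 2q_{Pike}) − 22q_{Nadir}.
∂π/∂q_{Nadir} = 107 − 6q_{Nadir} − 2q_{Pike} = 0 ⇒ q_{Nadir} = 107/6 − (1/3)q_{Pike}.
Similarly q_{Pike} = 91/6 − (1/3)q_{Nadir}.
Plugging q_{Pike} into Nadir's best response: q_{Nadir} = 107/6 − (1/3)(91/6 − (1/3)q_{Nadir}) ⇒ (8/9)q_{Nadir} = 115/9, so q_{Nadir} = 14.375.
Then q_{Pike} = 91/6 − (1/3)·14.375 = 10.375.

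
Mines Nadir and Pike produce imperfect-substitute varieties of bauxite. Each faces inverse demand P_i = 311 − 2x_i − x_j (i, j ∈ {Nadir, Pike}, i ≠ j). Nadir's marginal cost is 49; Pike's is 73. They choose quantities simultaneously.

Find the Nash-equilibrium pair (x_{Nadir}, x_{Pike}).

54, 46

Mine Nadir's profit: π = x_{Nadir}(311 − 2x_{Nadir} − x_{Pike}) − 49x_{Nadir}.
∂π/∂x_{Nadir} = 262 − 4x_{Nadir} − x_{Pike} = 0 ⇒ x_{Nadir} = 65.5 − 0.25x_{Pike}.
Similarly x_{Pike} = 59.5 − 0.25x_{Nadir}.
Substituting the second reaction function into the first: x_{Nadir} = 65.5 − 0.25(59.5 − 0.25x_{Nadir}), which gives 0.9375x_{Nadir} = 50.625 ⇒ x_{Nadir} = 54.
Then x_{Pike} = 59.5 − 0.25·54 = 46.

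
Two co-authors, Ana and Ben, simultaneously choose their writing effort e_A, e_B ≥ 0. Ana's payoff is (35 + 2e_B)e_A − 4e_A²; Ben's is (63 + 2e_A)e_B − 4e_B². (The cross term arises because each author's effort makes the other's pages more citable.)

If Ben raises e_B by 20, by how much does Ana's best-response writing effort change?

5

Expanding Ana's payoff: 35e_A + 2e_Be_A − 4e_A².
∂π/∂e_A = 35 + 2e_B − 8e_A = 0, so e_A = 4.375 + 0.25e_B.
The reaction-function slope is 0.25, so a 20-unit rise in e_B moves e_A by 0.25 × 20 = 5. Ana's best response rises — the actions are strategic complements.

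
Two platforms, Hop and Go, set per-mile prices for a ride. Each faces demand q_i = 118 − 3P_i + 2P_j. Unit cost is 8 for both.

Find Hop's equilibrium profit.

2268.75

Hop's profit: π = (P_{Hop} − 8)(118 − 3P_{Hop} + 2P_{Go}).
∂π/∂P_{Hop} = 142 − 6P_{Hop} + 2P_{Go} = 0 ⇒ P_{Hop} = 71/3 + (1/3)P_{Go}.
The game is symmetric, so in equilibrium P_{Go} = P_{Hop}: the reaction function gives (2/3)P_{Hop} = 71/3, hence P_{Hop} = 35.5.
q_{Hop} = 118 − 3·35.5 + 2·35.5 = 82.5.
Profit = (35.5 − 8)·82.5 = 2268.75.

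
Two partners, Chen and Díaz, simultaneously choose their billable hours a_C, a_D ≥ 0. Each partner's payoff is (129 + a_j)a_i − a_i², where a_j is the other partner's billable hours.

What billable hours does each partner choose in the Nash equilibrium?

129

Chen's payoff is (129 + a_D)a_C − a_C².
∂π/∂a_C = 129 + a_D − 2a_C = 0, so a_C = 64.5 + 0.5a_D.
The game is symmetric, so in equilibrium a_D = a_C: the reaction function gives 0.5a_C = 64.5, hence a_C = 129.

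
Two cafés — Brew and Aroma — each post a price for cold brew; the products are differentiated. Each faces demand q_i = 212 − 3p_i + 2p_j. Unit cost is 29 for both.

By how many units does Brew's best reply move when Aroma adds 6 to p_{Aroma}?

Brew's profit: π = (p_{Brew} − 29)(212 − 3p_{Brew} + 2p_{Aroma}).
∂π/∂p_{Brew} = 299 − 6p_{Brew} + 2p_{Aroma} = 0 ⇒ p_{Brew} = 299/6 + (1/3)p_{Aroma}.
The reaction-function slope is 1/3, so a 6-unit rise in p_{Aroma} moves p_{Brew} by 1/3 × 6 = 2. Brew's best response rises — the actions are strategic complements.

2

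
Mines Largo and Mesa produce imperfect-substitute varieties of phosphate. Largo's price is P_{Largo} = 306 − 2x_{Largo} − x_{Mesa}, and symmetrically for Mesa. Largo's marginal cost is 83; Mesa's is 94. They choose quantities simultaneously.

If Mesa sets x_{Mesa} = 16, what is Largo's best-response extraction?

51.75

Mine Largo's profit: π = x_{Largo}(306 − 2x_{Largo} − x_{Mesa}) − 83x_{Largo}.
∂π/∂x_{Largo} = 223 − 4x_{Largo} − x_{Mesa} = 0 ⇒ x_{Largo} = 55.75 − 0.25x_{Mesa}.
At x_{Mesa} = 16: x_{Largo} = 55.75 − 0.25·16 = 51.75.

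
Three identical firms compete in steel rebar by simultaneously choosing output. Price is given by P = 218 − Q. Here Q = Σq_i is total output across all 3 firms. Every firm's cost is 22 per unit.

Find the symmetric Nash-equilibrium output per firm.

A representative firm's profit is π_i = q_i(218 − Q) − 22q_i, with Q = q_i + Σ_{j≠i} q_j.
First-order condition: 196 − 2q_i − Σ_{j≠i} q_j = 0.
Imposing symmetry (q_j = q for all j) turns Σ_{j≠i} q_j into 2q, so 196 = 4q and q = 49.

49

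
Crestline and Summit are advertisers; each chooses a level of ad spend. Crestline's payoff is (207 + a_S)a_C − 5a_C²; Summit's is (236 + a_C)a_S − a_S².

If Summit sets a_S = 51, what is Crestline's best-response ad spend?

25.8

Expanding Crestline's payoff: 207a_C + a_Sa_C − 5a_C².
∂π/∂a_C = 207 + a_S − 10a_C = 0, so a_C = 20.7 + 0.1a_S.
At a_S = 51: a_C = 20.7 + 0.1·51 = 25.8.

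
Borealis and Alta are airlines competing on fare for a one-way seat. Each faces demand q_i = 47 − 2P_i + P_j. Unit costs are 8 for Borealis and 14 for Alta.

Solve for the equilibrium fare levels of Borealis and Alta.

21.8, 24.2

Borealis's profit: π = (P_{Borealis} − 8)(47 − 2P_{Borealis} + P_{Alta}).
∂π/∂P_{Borealis} = 63 − 4P_{Borealis} + P_{Alta} = 0 ⇒ P_{Borealis} = 15.75 + 0.25P_{Alta}.
Similarly P_{Alta} = 18.75 + 0.25P_{Borealis}.
Plugging P_{Alta} into Borealis's best response: P_{Borealis} = 15.75 + 0.25(18.75 + 0.25P_{Borealis}) ⇒ 0.9375P_{Borealis} = 20.4375, so P_{Borealis} = 21.8.
Then P_{Alta} = 18.75 + 0.25·21.8 = 24.2.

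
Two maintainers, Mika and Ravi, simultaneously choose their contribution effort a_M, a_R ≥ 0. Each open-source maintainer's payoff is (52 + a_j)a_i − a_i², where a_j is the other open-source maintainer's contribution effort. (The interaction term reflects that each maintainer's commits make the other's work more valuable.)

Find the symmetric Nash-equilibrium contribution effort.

52

Mika's payoff is (52 + a_R)a_M − a_M².
∂π/∂a_M = 52 + a_R − 2a_M = 0, so a_M = 26 + 0.5a_R.
Setting a_M = a_R in the reaction function: a_M = 26 + 0.5a_M, so a_M = 26 / 0.5 = 52.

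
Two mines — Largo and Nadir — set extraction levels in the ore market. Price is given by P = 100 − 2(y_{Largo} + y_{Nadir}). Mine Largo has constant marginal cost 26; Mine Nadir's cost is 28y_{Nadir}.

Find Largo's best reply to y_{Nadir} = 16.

Mine Largo's profit: π = y_{Largo}(100 − 2(y_{Largo} + y_{Nadir})) − 26y_{Largo}.
∂π/∂y_{Largo} = 74 − 4y_{Largo} − 2y_{Nadir} = 0, so y_{Largo} = 18.5 − 0.5y_{Nadir}.
At y_{Nadir} = 16: y_{Largo} = 18.5 − 0.5·16 = 10.5.

10.5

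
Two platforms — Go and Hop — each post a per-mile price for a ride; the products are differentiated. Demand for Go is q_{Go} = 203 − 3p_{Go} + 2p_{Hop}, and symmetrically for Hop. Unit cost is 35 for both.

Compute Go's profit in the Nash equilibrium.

5292

Go's profit: π = (p_{Go} − 35)(203 − 3p_{Go} + 2p_{Hop}).
∂π/∂p_{Go} = 308 − 6p_{Go} + 2p_{Hop} = 0 ⇒ p_{Go} = 154/3 + (1/3)p_{Hop}.
By symmetry p_{Hop} = p_{Go}; substituting into the reaction function, (2/3)p_{Go} = 154/3 and p_{Go} = 77.
q_{Go} = 203 − 3·77 + 2·77 = 126.
Profit = (77 − 35)·126 = 5292.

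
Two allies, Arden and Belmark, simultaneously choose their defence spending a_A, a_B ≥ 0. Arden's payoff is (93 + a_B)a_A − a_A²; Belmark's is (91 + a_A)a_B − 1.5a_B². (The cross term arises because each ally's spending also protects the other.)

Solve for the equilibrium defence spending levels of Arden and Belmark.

Expanding Arden's payoff: 93a_A + a_Ba_A − a_A².
∂π/∂a_A = 93 + a_B − 2a_A = 0, so a_A = 46.5 + 0.5a_B.
Likewise for Belmark: a_B = 91/3 + (1/3)a_A.
Solving the two reaction functions simultaneously: (1 − (0.5)(1/3))a_A = 46.5 + 0.5·(91/3), so (5/6)a_A = 185/3 and a_A = 74.
Then a_B = 91/3 + (1/3)·74 = 55.

74, 55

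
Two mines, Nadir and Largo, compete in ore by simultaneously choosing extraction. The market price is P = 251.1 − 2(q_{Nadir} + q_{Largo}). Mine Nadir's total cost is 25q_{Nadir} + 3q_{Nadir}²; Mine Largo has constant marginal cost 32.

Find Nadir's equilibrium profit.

838.5125

Mine Nadir's profit: π = q_{Nadir}(251.1 − 2(q_{Nadir} + q_{Largo})) − 25q_{Nadir} − 3q_{Nadir}².
∂π/∂q_{Nadir} = 226.1 − 10q_{Nadir} − 2q_{Largo} = 0, so q_{Nadir} = 22.61 − 0.2q_{Largo}.
For Largo: ∂π/∂q_{Largo} = 219.1 − 4q_{Largo} − 2q_{Nadir} = 0 ⇒ q_{Largo} = 54.775 − 0.5q_{Nadir}.
Substituting the second reaction function into the first: q_{Nadir} = 22.61 − 0.2(54.775 − 0.5q_{Nadir}), which gives 0.9q_{Nadir} = 11.655 ⇒ q_{Nadir} = 12.95.
Then q_{Largo} = 54.775 − 0.5·12.95 = 48.3.
Price P = 251.1 − 2·61.25 = 128.6.
Nadir's profit: (128.6 − 25)·12.95 − 3(12.95)² = 838.5125.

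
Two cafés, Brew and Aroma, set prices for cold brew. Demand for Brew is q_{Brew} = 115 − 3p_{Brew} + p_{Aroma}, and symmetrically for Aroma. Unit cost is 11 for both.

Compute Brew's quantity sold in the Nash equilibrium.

Brew's profit: π = (p_{Brew} − 11)(115 − 3p_{Brew} + p_{Aroma}).
∂π/∂p_{Brew} = 148 − 6p_{Brew} + p_{Aroma} = 0 ⇒ p_{Brew} = 74/3 + (1/6)p_{Aroma}.
By symmetry p_{Aroma} = p_{Brew}; substituting into the reaction function, (5/6)p_{Brew} = 74/3 and p_{Brew} = 29.6.
q_{Brew} = 115 − 3·29.6 + 29.6 = 55.8.

55.8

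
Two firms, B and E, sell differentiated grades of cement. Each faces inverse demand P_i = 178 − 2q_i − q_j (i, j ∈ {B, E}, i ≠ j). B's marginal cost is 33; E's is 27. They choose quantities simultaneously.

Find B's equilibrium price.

Firm B's profit: π = q_B(178 − 2q_B − q_E) − 33q_B.
∂π/∂q_B = 145 − 4q_B − q_E = 0 ⇒ q_B = 36.25 − 0.25q_E.
Similarly q_E = 37.75 − 0.25q_B.
Plugging q_E into B's best response: q_B = 36.25 − 0.25(37.75 − 0.25q_B) ⇒ 0.9375q_B = 26.8125, so q_B = 28.6.
Then q_E = 37.75 − 0.25·28.6 = 30.6.
P_B = 178 − 2·28.6 − 30.6 = 90.2.

90.2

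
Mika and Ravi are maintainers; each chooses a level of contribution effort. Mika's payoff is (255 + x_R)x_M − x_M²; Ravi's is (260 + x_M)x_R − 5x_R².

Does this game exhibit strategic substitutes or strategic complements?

Expanding Mika's payoff: 255x_M + x_Rx_M − x_M².
∂π/∂x_M = 255 + x_R − 2x_M = 0, so x_M = 127.5 + 0.5x_R.
The best-response slope dx_M/dx_R = 0.5 > 0: the reaction function is upward-sloping, so the choices are strategic complements.

strategic complements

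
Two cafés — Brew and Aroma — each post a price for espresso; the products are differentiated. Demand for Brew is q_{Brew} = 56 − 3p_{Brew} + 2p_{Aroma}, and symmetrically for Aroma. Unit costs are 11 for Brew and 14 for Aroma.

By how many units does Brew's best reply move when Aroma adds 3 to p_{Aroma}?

1

Brew's profit: π = (p_{Brew} − 11)(56 − 3p_{Brew} + 2p_{Aroma}).
∂π/∂p_{Brew} = 89 − 6p_{Brew} + 2p_{Aroma} = 0 ⇒ p_{Brew} = 89/6 + (1/3)p_{Aroma}.
The reaction-function slope is 1/3, so a 3-unit rise in p_{Aroma} moves p_{Brew} by 1/3 × 3 = 1. Brew's best response rises — the actions are strategic complements.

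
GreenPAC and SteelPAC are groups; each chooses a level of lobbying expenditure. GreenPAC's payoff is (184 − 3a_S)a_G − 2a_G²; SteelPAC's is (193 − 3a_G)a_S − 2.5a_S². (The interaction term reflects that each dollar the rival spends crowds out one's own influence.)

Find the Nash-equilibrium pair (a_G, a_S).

31, 20

Expanding GreenPAC's payoff: 184a_G − 3a_Sa_G − 2a_G².
∂π/∂a_G = 184 − 3a_S − 4a_G = 0, so a_G = 46 − 0.75a_S.
Likewise for SteelPAC: a_S = 38.6 − 0.6a_G.
Plugging a_S into GreenPAC's best response: a_G = 46 − 0.75(38.6 − 0.6a_G) ⇒ 0.55a_G = 17.05, so a_G = 31.
Then a_S = 38.6 − 0.6·31 = 20.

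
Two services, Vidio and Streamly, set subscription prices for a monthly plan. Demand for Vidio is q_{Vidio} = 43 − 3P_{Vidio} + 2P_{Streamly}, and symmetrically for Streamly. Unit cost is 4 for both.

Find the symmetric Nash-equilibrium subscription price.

13.75

Vidio's profit: π = (P_{Vidio} − 4)(43 − 3P_{Vidio} + 2P_{Streamly}).
∂π/∂P_{Vidio} = 55 − 6P_{Vidio} + 2P_{Streamly} = 0 ⇒ P_{Vidio} = 55/6 + (1/3)P_{Streamly}.
By symmetry P_{Streamly} = P_{Vidio}; substituting into the reaction function, (2/3)P_{Vidio} = 55/6 and P_{Vidio} = 13.75.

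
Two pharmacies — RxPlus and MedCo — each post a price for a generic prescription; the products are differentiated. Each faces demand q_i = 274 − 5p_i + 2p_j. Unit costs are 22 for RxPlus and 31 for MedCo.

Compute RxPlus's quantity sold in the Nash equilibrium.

RxPlus's profit: π = (p_{RxPlus} − 22)(274 − 5p_{RxPlus} + 2p_{MedCo}).
∂π/∂p_{RxPlus} = 384 − 10p_{RxPlus} + 2p_{MedCo} = 0 ⇒ p_{RxPlus} = 38.4 + 0.2p_{MedCo}.
Similarly p_{MedCo} = 42.9 + 0.2p_{RxPlus}.
Plugging p_{MedCo} into RxPlus's best response: p_{RxPlus} = 38.4 + 0.2(42.9 + 0.2p_{RxPlus}) ⇒ 0.96p_{RxPlus} = 46.98, so p_{RxPlus} = 48.9375.
Then p_{MedCo} = 42.9 + 0.2·48.9375 = 52.6875.
q_{RxPlus} = 274 − 5·48.9375 + 2·52.6875 = 134.6875.

134.6875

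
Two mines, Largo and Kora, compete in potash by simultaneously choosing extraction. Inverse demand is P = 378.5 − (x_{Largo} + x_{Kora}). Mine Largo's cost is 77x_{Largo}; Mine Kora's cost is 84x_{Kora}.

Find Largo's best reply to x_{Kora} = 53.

Mine Largo's profit: π = x_{Largo}(378.5 − (x_{Largo} + x_{Kora})) − 77x_{Largo}.
∂π/∂x_{Largo} = 301.5 − 2x_{Largo} − x_{Kora} = 0, so x_{Largo} = 150.75 − 0.5x_{Kora}.
At x_{Kora} = 53: x_{Largo} = 150.75 − 0.5·53 = 124.25.

124.25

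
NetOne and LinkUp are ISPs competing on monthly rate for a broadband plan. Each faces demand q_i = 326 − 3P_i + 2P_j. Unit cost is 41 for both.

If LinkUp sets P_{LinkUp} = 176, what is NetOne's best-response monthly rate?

133.5

NetOne's profit: π = (P_{NetOne} − 41)(326 − 3P_{NetOne} + 2P_{LinkUp}).
∂π/∂P_{NetOne} = 449 − 6P_{NetOne} + 2P_{LinkUp} = 0 ⇒ P_{NetOne} = 449/6 + (1/3)P_{LinkUp}.
At P_{LinkUp} = 176: P_{NetOne} = 449/6 + (1/3)·176 = 133.5.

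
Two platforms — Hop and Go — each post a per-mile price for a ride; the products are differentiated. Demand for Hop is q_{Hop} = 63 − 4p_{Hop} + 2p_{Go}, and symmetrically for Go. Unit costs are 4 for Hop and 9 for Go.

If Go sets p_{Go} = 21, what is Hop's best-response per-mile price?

15.125

Hop's profit: π = (p_{Hop} − 4)(63 − 4p_{Hop} + 2p_{Go}).
∂π/∂p_{Hop} = 79 − 8p_{Hop} + 2p_{Go} = 0 ⇒ p_{Hop} = 9.875 + 0.25p_{Go}.
At p_{Go} = 21: p_{Hop} = 9.875 + 0.25·21 = 15.125.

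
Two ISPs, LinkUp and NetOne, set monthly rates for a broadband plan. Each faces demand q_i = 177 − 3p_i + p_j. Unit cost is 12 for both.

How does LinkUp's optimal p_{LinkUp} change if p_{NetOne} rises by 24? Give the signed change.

4

LinkUp's profit: π = (p_{LinkUp} − 12)(177 − 3p_{LinkUp} + p_{NetOne}).
∂π/∂p_{LinkUp} = 213 − 6p_{LinkUp} + p_{NetOne} = 0 ⇒ p_{LinkUp} = 35.5 + (1/6)p_{NetOne}.
The reaction-function slope is 1/6, so a 24-unit rise in p_{NetOne} moves p_{LinkUp} by 1/6 × 24 = 4. LinkUp's best response rises — the actions are strategic complements.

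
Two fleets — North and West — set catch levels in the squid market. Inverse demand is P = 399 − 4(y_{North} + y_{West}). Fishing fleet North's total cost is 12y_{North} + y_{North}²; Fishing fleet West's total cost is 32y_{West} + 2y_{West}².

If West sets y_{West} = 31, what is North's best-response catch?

Fishing fleet North's profit: π = y_{North}(399 − 4(y_{North} + y_{West})) − 12y_{North} − y_{North}².
∂π/∂y_{North} = 387 − 10y_{North} − 4y_{West} = 0, so y_{North} = 38.7 − 0.4y_{West}.
At y_{West} = 31: y_{North} = 38.7 − 0.4·31 = 26.3.

26.3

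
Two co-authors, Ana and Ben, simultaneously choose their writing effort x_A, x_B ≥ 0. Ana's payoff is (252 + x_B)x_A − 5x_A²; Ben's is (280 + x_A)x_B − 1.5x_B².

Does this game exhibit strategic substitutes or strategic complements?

strategic complements

Expanding Ana's payoff: 252x_A + x_Bx_A − 5x_A².
∂π/∂x_A = 252 + x_B − 10x_A = 0, so x_A = 25.2 + 0.1x_B.
The best-response slope dx_A/dx_B = 0.1 > 0: the reaction function is upward-sloping, so the choices are strategic complements.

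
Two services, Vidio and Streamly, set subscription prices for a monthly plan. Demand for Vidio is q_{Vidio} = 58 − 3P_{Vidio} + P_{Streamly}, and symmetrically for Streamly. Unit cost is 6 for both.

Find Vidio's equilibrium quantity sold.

27.6

Vidio's profit: π = (P_{Vidio} − 6)(58 − 3P_{Vidio} + P_{Streamly}).
∂π/∂P_{Vidio} = 76 − 6P_{Vidio} + P_{Streamly} = 0 ⇒ P_{Vidio} = 38/3 + (1/6)P_{Streamly}.
By symmetry P_{Streamly} = P_{Vidio}; substituting into the reaction function, (5/6)P_{Vidio} = 38/3 and P_{Vidio} = 15.2.
q_{Vidio} = 58 − 3·15.2 + 15.2 = 27.6.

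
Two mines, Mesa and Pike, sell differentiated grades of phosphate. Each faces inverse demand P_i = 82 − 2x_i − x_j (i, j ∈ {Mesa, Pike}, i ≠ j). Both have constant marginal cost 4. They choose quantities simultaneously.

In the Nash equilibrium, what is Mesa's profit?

Mine Mesa's profit: π = x_{Mesa}(82 − 2x_{Mesa} − x_{Pike}) − 4x_{Mesa}.
∂π/∂x_{Mesa} = 78 − 4x_{Mesa} − x_{Pike} = 0 ⇒ x_{Mesa} = 19.5 − 0.25x_{Pike}.
By symmetry x_{Pike} = x_{Mesa}; substituting into the reaction function, 1.25x_{Mesa} = 19.5 and x_{Mesa} = 15.6.
P_{Mesa} = 82 − 2·15.6 − 15.6 = 35.2.
Profit = (35.2 − 4)·15.6 = 486.72.

486.72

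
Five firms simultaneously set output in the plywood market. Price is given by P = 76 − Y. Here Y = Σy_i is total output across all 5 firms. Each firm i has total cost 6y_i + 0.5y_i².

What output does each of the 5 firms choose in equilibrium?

A representative firm's profit is π_i = y_i(76 − Y) − 6y_i − 0.5y_i², with Y = y_i + Σ_{j≠i} y_j.
First-order condition: 70 − 3y_i − Σ_{j≠i} y_j = 0.
In a symmetric equilibrium every firm chooses the same y, so Σ_{j≠i} y_j = 4y. The condition becomes 70 − 7y = 0, giving y = 70/7 = 10.

10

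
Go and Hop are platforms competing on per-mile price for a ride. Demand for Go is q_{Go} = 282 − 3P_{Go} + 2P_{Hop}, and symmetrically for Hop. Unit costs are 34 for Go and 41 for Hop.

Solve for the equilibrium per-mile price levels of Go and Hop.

Go's profit: π = (P_{Go} − 34)(282 − 3P_{Go} + 2P_{Hop}).
∂π/∂P_{Go} = 384 − 6P_{Go} + 2P_{Hop} = 0 ⇒ P_{Go} = 64 + (1/3)P_{Hop}.
Similarly P_{Hop} = 67.5 + (1/3)P_{Go}.
Solving the two reaction functions simultaneously: (1 − (1/3)(1/3))P_{Go} = 64 + (1/3)·67.5, so (8/9)P_{Go} = 86.5 and P_{Go} = 97.3125.
Then P_{Hop} = 67.5 + (1/3)·97.3125 = 99.9375.

97.3125, 99.9375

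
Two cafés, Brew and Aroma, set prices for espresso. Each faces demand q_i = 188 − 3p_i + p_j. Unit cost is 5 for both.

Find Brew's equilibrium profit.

Brew's profit: π = (p_{Brew} − 5)(188 − 3p_{Brew} + p_{Aroma}).
∂π/∂p_{Brew} = 203 − 6p_{Brew} + p_{Aroma} = 0 ⇒ p_{Brew} = 203/6 + (1/6)p_{Aroma}.
Setting p_{Brew} = p_{Aroma} in the reaction function: p_{Brew} = 203/6 + (1/6)p_{Brew}, so p_{Brew} = (203/6) / (5/6) = 40.6.
q_{Brew} = 188 − 3·40.6 + 40.6 = 106.8.
Profit = (40.6 − 5)·106.8 = 3802.08.

3802.08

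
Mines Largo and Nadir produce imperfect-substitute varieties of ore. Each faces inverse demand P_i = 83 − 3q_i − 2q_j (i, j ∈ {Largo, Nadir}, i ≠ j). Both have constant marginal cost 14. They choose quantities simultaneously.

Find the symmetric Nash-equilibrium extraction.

8.625

Mine Largo's profit: π = q_{Largo}(83 − 3q_{Largo} − 2q_{Nadir}) − 14q_{Largo}.
∂π/∂q_{Largo} = 69 − 6q_{Largo} − 2q_{Nadir} = 0 ⇒ q_{Largo} = 11.5 − (1/3)q_{Nadir}.
The game is symmetric, so in equilibrium q_{Nadir} = q_{Largo}: the reaction function gives (4/3)q_{Largo} = 11.5, hence q_{Largo} = 8.625.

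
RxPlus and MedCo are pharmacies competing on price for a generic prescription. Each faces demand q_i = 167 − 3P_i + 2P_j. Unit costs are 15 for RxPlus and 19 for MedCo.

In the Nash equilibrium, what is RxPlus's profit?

4504.6875

RxPlus's profit: π = (P_{RxPlus} − 15)(167 − 3P_{RxPlus} + 2P_{MedCo}).
∂π/∂P_{RxPlus} = 212 − 6P_{RxPlus} + 2P_{MedCo} = 0 ⇒ P_{RxPlus} = 106/3 + (1/3)P_{MedCo}.
Similarly P_{MedCo} = 112/3 + (1/3)P_{RxPlus}.
Plugging P_{MedCo} into RxPlus's best response: P_{RxPlus} = 106/3 + (1/3)(112/3 + (1/3)P_{RxPlus}) ⇒ (8/9)P_{RxPlus} = 430/9, so P_{RxPlus} = 53.75.
Then P_{MedCo} = 112/3 + (1/3)·53.75 = 55.25.
q_{RxPlus} = 167 − 3·53.75 + 2·55.25 = 116.25.
Profit = (53.75 − 15)·116.25 = 4504.6875.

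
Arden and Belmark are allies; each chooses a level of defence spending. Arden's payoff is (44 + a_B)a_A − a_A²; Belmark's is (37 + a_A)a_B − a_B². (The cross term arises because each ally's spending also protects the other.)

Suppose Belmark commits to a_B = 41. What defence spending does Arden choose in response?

42.5

Expanding Arden's payoff: 44a_A + a_Ba_A − a_A².
∂π/∂a_A = 44 + a_B − 2a_A = 0, so a_A = 22 + 0.5a_B.
At a_B = 41: a_A = 22 + 0.5·41 = 42.5.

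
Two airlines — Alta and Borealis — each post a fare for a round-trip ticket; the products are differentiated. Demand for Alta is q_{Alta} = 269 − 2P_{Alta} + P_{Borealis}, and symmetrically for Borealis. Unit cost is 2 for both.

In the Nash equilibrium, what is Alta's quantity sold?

Alta's profit: π = (P_{Alta} − 2)(269 − 2P_{Alta} + P_{Borealis}).
∂π/∂P_{Alta} = 273 − 4P_{Alta} + P_{Borealis} = 0 ⇒ P_{Alta} = 68.25 + 0.25P_{Borealis}.
The game is symmetric, so in equilibrium P_{Borealis} = P_{Alta}: the reaction function gives 0.75P_{Alta} = 68.25, hence P_{Alta} = 91.
q_{Alta} = 269 − 2·91 + 91 = 178.

178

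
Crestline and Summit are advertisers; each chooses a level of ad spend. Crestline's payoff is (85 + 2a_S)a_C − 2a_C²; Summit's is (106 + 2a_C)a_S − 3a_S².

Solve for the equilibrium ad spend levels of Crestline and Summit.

Expanding Crestline's payoff: 85a_C + 2a_Sa_C − 2a_C².
∂π/∂a_C = 85 + 2a_S − 4a_C = 0, so a_C = 21.25 + 0.5a_S.
Likewise for Summit: a_S = 53/3 + (1/3)a_C.
Solving the two reaction functions simultaneously: (1 − (0.5)(1/3))a_C = 21.25 + 0.5·(53/3), so (5/6)a_C = 361/12 and a_C = 36.1.
Then a_S = 53/3 + (1/3)·36.1 = 29.7.

36.1, 29.7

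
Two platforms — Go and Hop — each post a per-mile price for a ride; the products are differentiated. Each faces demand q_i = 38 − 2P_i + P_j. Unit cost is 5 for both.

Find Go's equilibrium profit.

242

Go's profit: π = (P_{Go} − 5)(38 − 2P_{Go} + P_{Hop}).
∂π/∂P_{Go} = 48 − 4P_{Go} + P_{Hop} = 0 ⇒ P_{Go} = 12 + 0.25P_{Hop}.
The game is symmetric, so in equilibrium P_{Hop} = P_{Go}: the reaction function gives 0.75P_{Go} = 12, hence P_{Go} = 16.
q_{Go} = 38 − 2·16 + 16 = 22.
Profit = (16 − 5)·22 = 242.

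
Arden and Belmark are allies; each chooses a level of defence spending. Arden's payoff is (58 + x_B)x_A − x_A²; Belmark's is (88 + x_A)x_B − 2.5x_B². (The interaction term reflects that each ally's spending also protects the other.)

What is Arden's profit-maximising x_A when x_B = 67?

62.5

Expanding Arden's payoff: 58x_A + x_Bx_A − x_A².
∂π/∂x_A = 58 + x_B − 2x_A = 0, so x_A = 29 + 0.5x_B.
At x_B = 67: x_A = 29 + 0.5·67 = 62.5.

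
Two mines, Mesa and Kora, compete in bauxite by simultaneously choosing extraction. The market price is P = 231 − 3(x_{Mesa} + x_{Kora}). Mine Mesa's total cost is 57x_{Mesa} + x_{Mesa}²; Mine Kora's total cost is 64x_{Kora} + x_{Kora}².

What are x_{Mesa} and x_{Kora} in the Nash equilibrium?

16.2, 14.8

Mine Mesa's profit: π = x_{Mesa}(231 − 3(x_{Mesa} + x_{Kora})) − 57x_{Mesa} − x_{Mesa}².
∂π/∂x_{Mesa} = 174 − 8x_{Mesa} − 3x_{Kora} = 0, so x_{Mesa} = 21.75 − 0.375x_{Kora}.
By the same steps for Kora: x_{Kora} = 20.875 − 0.375x_{Mesa}.
Plugging x_{Kora} into Mesa's best response: x_{Mesa} = 21.75 − 0.375(20.875 − 0.375x_{Mesa}) ⇒ (55/64)x_{Mesa} = 891/64, so x_{Mesa} = 16.2.
Then x_{Kora} = 20.875 − 0.375·16.2 = 14.8.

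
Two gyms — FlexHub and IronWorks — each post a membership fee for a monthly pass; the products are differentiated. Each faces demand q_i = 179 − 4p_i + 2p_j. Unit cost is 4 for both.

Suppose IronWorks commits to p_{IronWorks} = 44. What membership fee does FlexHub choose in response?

FlexHub's profit: π = (p_{FlexHub} − 4)(179 − 4p_{FlexHub} + 2p_{IronWorks}).
∂π/∂p_{FlexHub} = 195 − 8p_{FlexHub} + 2p_{IronWorks} = 0 ⇒ p_{FlexHub} = 24.375 + 0.25p_{IronWorks}.
At p_{IronWorks} = 44: p_{FlexHub} = 24.375 + 0.25·44 = 35.375.

35.375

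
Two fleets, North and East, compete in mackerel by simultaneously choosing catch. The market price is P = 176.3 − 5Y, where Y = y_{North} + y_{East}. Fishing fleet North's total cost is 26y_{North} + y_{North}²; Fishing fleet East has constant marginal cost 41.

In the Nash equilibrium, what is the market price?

Fishing fleet North's profit: π = y_{North}(176.3 − 5(y_{North} + y_{East})) − 26y_{North} − y_{North}².
∂π/∂y_{North} = 150.3 − 12y_{North} − 5y_{East} = 0, so y_{North} = 12.525 − (5/12)y_{East}.
For East: ∂π/∂y_{East} = 135.3 − 10y_{East} − 5y_{North} = 0 ⇒ y_{East} = 13.53 − 0.5y_{North}.
Substituting the second reaction function into the first: y_{North} = 12.525 − (5/12)(13.53 − 0.5y_{North}), which gives (19/24)y_{North} = 6.8875 ⇒ y_{North} = 8.7.
Then y_{East} = 13.53 − 0.5·8.7 = 9.18.
Equilibrium price: P = 176.3 − 5·17.88 = 86.9.

86.9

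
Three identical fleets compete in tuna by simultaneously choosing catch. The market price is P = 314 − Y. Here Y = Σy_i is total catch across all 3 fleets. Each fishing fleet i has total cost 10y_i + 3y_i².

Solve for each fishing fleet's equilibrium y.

30.4

A representative fishing fleet's profit is π_i = y_i(314 − Y) − 10y_i − 3y_i², with Y = y_i + Σ_{j≠i} y_j.
First-order condition: 304 − 8y_i − Σ_{j≠i} y_j = 0.
With identical fishing fleets, set every y_j = y: then 304 − 8y − 2y = 0, i.e. y = 304/10 = 30.4.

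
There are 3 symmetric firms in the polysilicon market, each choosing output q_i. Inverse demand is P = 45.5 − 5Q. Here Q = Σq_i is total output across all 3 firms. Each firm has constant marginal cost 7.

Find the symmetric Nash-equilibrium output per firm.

1.925

A representative firm's profit is π_i = q_i(45.5 − 5Q) − 7q_i, with Q = q_i + Σ_{j≠i} q_j.
First-order condition: 38.5 − 10q_i − 5Σ_{j≠i} q_j = 0.
Imposing symmetry (q_j = q for all j) turns Σ_{j≠i} q_j into 2q, so 38.5 = 20q and q = 1.925.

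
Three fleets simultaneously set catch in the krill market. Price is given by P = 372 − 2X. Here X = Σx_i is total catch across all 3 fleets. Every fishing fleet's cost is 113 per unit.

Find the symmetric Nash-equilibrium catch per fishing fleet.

A representative fishing fleet's profit is π_i = x_i(372 − 2X) − 113x_i, with X = x_i + Σ_{j≠i} x_j.
First-order condition: 259 − 4x_i − 2Σ_{j≠i} x_j = 0.
With identical fishing fleets, set every x_j = x: then 259 − 4x − 4x = 0, i.e. x = 259/8 = 32.375.

32.375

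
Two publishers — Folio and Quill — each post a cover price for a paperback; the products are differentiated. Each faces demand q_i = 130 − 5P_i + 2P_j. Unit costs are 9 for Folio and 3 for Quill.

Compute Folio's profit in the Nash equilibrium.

750.3125

Folio's profit: π = (P_{Folio} − 9)(130 − 5P_{Folio} + 2P_{Quill}).
∂π/∂P_{Folio} = 175 − 10P_{Folio} + 2P_{Quill} = 0 ⇒ P_{Folio} = 17.5 + 0.2P_{Quill}.
Similarly P_{Quill} = 14.5 + 0.2P_{Folio}.
Substituting the second reaction function into the first: P_{Folio} = 17.5 + 0.2(14.5 + 0.2P_{Folio}), which gives 0.96P_{Folio} = 20.4 ⇒ P_{Folio} = 21.25.
Then P_{Quill} = 14.5 + 0.2·21.25 = 18.75.
q_{Folio} = 130 − 5·21.25 + 2·18.75 = 61.25.
Profit = (21.25 − 9)·61.25 = 750.3125.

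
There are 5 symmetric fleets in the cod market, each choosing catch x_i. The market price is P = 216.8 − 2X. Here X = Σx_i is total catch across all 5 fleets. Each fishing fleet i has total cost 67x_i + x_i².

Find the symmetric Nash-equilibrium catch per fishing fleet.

A representative fishing fleet's profit is π_i = x_i(216.8 − 2X) − 67x_i − x_i², with X = x_i + Σ_{j≠i} x_j.
First-order condition: 149.8 − 6x_i − 2Σ_{j≠i} x_j = 0.
Imposing symmetry (x_j = x for all j) turns Σ_{j≠i} x_j into 4x, so 149.8 = 14x and x = 10.7.

10.7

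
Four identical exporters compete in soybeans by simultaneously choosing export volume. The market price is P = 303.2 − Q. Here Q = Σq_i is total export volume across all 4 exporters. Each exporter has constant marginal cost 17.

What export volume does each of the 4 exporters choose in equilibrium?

A representative exporter's profit is π_i = q_i(303.2 − Q) − 17q_i, with Q = q_i + Σ_{j≠i} q_j.
First-order condition: 286.2 − 2q_i − Σ_{j≠i} q_j = 0.
Imposing symmetry (q_j = q for all j) turns Σ_{j≠i} q_j into 3q, so 286.2 = 5q and q = 57.24.

57.24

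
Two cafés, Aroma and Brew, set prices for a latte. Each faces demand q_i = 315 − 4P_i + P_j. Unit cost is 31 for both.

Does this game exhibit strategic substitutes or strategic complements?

Aroma's profit: π = (P_{Aroma} − 31)(315 − 4P_{Aroma} + P_{Brew}).
∂π/∂P_{Aroma} = 439 − 8P_{Aroma} + P_{Brew} = 0 ⇒ P_{Aroma} = 54.875 + 0.125P_{Brew}.
The best-response slope dP_{Aroma}/dP_{Brew} = 0.125 > 0: the reaction function is upward-sloping, so the choices are strategic complements.

strategic complements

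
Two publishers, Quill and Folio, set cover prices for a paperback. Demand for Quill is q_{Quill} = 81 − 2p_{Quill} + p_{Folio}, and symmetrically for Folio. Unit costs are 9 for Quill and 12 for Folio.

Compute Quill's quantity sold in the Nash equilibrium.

Quill's profit: π = (p_{Quill} − 9)(81 − 2p_{Quill} + p_{Folio}).
∂π/∂p_{Quill} = 99 − 4p_{Quill} + p_{Folio} = 0 ⇒ p_{Quill} = 24.75 + 0.25p_{Folio}.
Similarly p_{Folio} = 26.25 + 0.25p_{Quill}.
Plugging p_{Folio} into Quill's best response: p_{Quill} = 24.75 + 0.25(26.25 + 0.25p_{Quill}) ⇒ 0.9375p_{Quill} = 31.3125, so p_{Quill} = 33.4.
Then p_{Folio} = 26.25 + 0.25·33.4 = 34.6.
q_{Quill} = 81 − 2·33.4 + 34.6 = 48.8.

48.8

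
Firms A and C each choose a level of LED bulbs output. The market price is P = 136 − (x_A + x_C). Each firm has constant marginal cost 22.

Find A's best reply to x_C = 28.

43

Firm A's profit: π = x_A(136 − (x_A + x_C)) − 22x_A.
∂π/∂x_A = 114 − 2x_A − x_C = 0, so x_A = 57 − 0.5x_C.
At x_C = 28: x_A = 57 − 0.5·28 = 43.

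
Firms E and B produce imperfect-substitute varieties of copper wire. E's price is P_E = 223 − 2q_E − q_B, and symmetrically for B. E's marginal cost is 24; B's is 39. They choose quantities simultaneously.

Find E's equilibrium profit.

3329.28

Firm E's profit: π = q_E(223 − 2q_E − q_B) − 24q_E.
∂π/∂q_E = 199 − 4q_E − q_B = 0 ⇒ q_E = 49.75 − 0.25q_B.
Similarly q_B = 46 − 0.25q_E.
Substituting the second reaction function into the first: q_E = 49.75 − 0.25(46 − 0.25q_E), which gives 0.9375q_E = 38.25 ⇒ q_E = 40.8.
Then q_B = 46 − 0.25·40.8 = 35.8.
P_E = 223 − 2·40.8 − 35.8 = 105.6.
Profit = (105.6 − 24)·40.8 = 3329.28.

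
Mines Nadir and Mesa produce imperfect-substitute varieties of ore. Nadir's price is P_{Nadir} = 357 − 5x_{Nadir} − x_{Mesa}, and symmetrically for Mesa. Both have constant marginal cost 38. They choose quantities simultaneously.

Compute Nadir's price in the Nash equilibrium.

183

Mine Nadir's profit: π = x_{Nadir}(357 − 5x_{Nadir} − x_{Mesa}) − 38x_{Nadir}.
∂π/∂x_{Nadir} = 319 − 10x_{Nadir} − x_{Mesa} = 0 ⇒ x_{Nadir} = 31.9 − 0.1x_{Mesa}.
By symmetry x_{Mesa} = x_{Nadir}; substituting into the reaction function, 1.1x_{Nadir} = 31.9 and x_{Nadir} = 29.
P_{Nadir} = 357 − 5·29 − 29 = 183.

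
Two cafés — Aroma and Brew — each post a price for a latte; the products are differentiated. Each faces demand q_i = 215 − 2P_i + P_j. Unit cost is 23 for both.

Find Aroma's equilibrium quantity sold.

128

Aroma's profit: π = (P_{Aroma} − 23)(215 − 2P_{Aroma} + P_{Brew}).
∂π/∂P_{Aroma} = 261 − 4P_{Aroma} + P_{Brew} = 0 ⇒ P_{Aroma} = 65.25 + 0.25P_{Brew}.
Setting P_{Aroma} = P_{Brew} in the reaction function: P_{Aroma} = 65.25 + 0.25P_{Aroma}, so P_{Aroma} = 65.25 / 0.75 = 87.
q_{Aroma} = 215 − 2·87 + 87 = 128.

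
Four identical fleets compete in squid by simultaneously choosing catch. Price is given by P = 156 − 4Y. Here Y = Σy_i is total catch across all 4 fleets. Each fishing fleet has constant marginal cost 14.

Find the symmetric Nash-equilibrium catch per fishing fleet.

7.1

A representative fishing fleet's profit is π_i = y_i(156 − 4Y) − 14y_i, with Y = y_i + Σ_{j≠i} y_j.
First-order condition: 142 − 8y_i − 4Σ_{j≠i} y_j = 0.
With identical fishing fleets, set every y_j = y: then 142 − 8y − 12y = 0, i.e. y = 142/20 = 7.1.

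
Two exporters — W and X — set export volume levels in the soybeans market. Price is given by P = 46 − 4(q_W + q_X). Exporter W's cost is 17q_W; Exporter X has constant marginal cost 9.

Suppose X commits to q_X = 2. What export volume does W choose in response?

2.625

Exporter W's profit: π = q_W(46 − 4(q_W + q_X)) − 17q_W.
∂π/∂q_W = 29 − 8q_W − 4q_X = 0, so q_W = 3.625 − 0.5q_X.
At q_X = 2: q_W = 3.625 − 0.5·2 = 2.625.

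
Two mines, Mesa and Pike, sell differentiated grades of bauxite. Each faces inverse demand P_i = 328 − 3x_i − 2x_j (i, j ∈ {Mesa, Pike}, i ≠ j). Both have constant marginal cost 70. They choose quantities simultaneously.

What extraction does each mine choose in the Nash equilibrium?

32.25

Mine Mesa's profit: π = x_{Mesa}(328 − 3x_{Mesa} − 2x_{Pike}) − 70x_{Mesa}.
∂π/∂x_{Mesa} = 258 − 6x_{Mesa} − 2x_{Pike} = 0 ⇒ x_{Mesa} = 43 − (1/3)x_{Pike}.
Setting x_{Mesa} = x_{Pike} in the reaction function: x_{Mesa} = 43 − (1/3)x_{Mesa}, so x_{Mesa} = 43 / (4/3) = 32.25.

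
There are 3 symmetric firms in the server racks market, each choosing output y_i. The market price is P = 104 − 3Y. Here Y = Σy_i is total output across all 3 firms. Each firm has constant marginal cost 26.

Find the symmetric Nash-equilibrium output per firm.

6.5

A representative firm's profit is π_i = y_i(104 − 3Y) − 26y_i, with Y = y_i + Σ_{j≠i} y_j.
First-order condition: 78 − 6y_i − 3Σ_{j≠i} y_j = 0.
In a symmetric equilibrium every firm chooses the same y, so Σ_{j≠i} y_j = 2y. The condition becomes 78 − 12y = 0, giving y = 78/12 = 6.5.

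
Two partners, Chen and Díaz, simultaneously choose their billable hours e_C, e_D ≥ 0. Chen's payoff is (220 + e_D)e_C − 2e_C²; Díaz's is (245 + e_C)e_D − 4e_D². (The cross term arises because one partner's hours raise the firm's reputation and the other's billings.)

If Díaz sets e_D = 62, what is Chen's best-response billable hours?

Expanding Chen's payoff: 220e_C + e_De_C − 2e_C².
∂π/∂e_C = 220 + e_D − 4e_C = 0, so e_C = 55 + 0.25e_D.
At e_D = 62: e_C = 55 + 0.25·62 = 70.5.

70.5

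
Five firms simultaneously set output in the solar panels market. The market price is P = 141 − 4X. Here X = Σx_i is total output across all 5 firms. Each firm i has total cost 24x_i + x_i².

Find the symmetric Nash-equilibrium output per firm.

A representative firm's profit is π_i = x_i(141 − 4X) − 24x_i − x_i², with X = x_i + Σ_{j≠i} x_j.
First-order condition: 117 − 10x_i − 4Σ_{j≠i} x_j = 0.
In a symmetric equilibrium every firm chooses the same x, so Σ_{j≠i} x_j = 4x. The condition becomes 117 − 26x = 0, giving x = 117/26 = 4.5.

4.5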